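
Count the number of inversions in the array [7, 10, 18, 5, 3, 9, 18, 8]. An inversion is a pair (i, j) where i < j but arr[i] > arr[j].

Finding inversions in [7, 10, 18, 5, 3, 9, 18, 8]:

(0, 3): arr[0]=7 > arr[3]=5
(0, 4): arr[0]=7 > arr[4]=3
(1, 3): arr[1]=10 > arr[3]=5
(1, 4): arr[1]=10 > arr[4]=3
(1, 5): arr[1]=10 > arr[5]=9
(1, 7): arr[1]=10 > arr[7]=8
(2, 3): arr[2]=18 > arr[3]=5
(2, 4): arr[2]=18 > arr[4]=3
(2, 5): arr[2]=18 > arr[5]=9
(2, 7): arr[2]=18 > arr[7]=8
(3, 4): arr[3]=5 > arr[4]=3
(5, 7): arr[5]=9 > arr[7]=8
(6, 7): arr[6]=18 > arr[7]=8

Total inversions: 13

The array has 13 inversion(s): (0,3), (0,4), (1,3), (1,4), (1,5), (1,7), (2,3), (2,4), (2,5), (2,7), (3,4), (5,7), (6,7). Each pair (i,j) satisfies i < j and arr[i] > arr[j].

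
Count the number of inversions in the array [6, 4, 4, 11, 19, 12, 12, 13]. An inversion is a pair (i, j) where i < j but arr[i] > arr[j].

Finding inversions in [6, 4, 4, 11, 19, 12, 12, 13]:

(0, 1): arr[0]=6 > arr[1]=4
(0, 2): arr[0]=6 > arr[2]=4
(4, 5): arr[4]=19 > arr[5]=12
(4, 6): arr[4]=19 > arr[6]=12
(4, 7): arr[4]=19 > arr[7]=13

Total inversions: 5

The array has 5 inversion(s): (0,1), (0,2), (4,5), (4,6), (4,7). Each pair (i,j) satisfies i < j and arr[i] > arr[j].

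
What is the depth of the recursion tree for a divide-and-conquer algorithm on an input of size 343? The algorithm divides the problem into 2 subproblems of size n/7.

For divide and conquer with division factor 7:

Problem sizes at each level:
Level 0: 343
Level 1: 49
Level 2: 7
Level 3: 1

The root is level 0 and the size-1 base case is level 3 (the tree spans levels 0 through 3, i.e. 4 levels counting the root), so the depth is the number of divisions: log_7(343) = 3

The recursion tree depth is log_7(343) = 3. At each level, the problem size is divided by 7, so it takes 3 divisions to reduce to a base case of size 1. The algorithm makes 2 recursive calls at each level.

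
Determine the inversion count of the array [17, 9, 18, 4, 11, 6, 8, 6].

Finding inversions in [17, 9, 18, 4, 11, 6, 8, 6]:

(0, 1): arr[0]=17 > arr[1]=9
(0, 3): arr[0]=17 > arr[3]=4
(0, 4): arr[0]=17 > arr[4]=11
(0, 5): arr[0]=17 > arr[5]=6
(0, 6): arr[0]=17 > arr[6]=8
(0, 7): arr[0]=17 > arr[7]=6
(1, 3): arr[1]=9 > arr[3]=4
(1, 5): arr[1]=9 > arr[5]=6
(1, 6): arr[1]=9 > arr[6]=8
(1, 7): arr[1]=9 > arr[7]=6
(2, 3): arr[2]=18 > arr[3]=4
(2, 4): arr[2]=18 > arr[4]=11
(2, 5): arr[2]=18 > arr[5]=6
(2, 6): arr[2]=18 > arr[6]=8
(2, 7): arr[2]=18 > arr[7]=6
(4, 5): arr[4]=11 > arr[5]=6
(4, 6): arr[4]=11 > arr[6]=8
(4, 7): arr[4]=11 > arr[7]=6
(6, 7): arr[6]=8 > arr[7]=6

Total inversions: 19

The array has 19 inversion(s): (0,1), (0,3), (0,4), (0,5), (0,6), (0,7), (1,3), (1,5), (1,6), (1,7), (2,3), (2,4), (2,5), (2,6), (2,7), (4,5), (4,6), (4,7), (6,7). Each pair (i,j) satisfies i < j and arr[i] > arr[j].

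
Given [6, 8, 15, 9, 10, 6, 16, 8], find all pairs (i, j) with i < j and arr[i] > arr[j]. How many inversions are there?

Finding inversions in [6, 8, 15, 9, 10, 6, 16, 8]:

(1, 5): arr[1]=8 > arr[5]=6
(2, 3): arr[2]=15 > arr[3]=9
(2, 4): arr[2]=15 > arr[4]=10
(2, 5): arr[2]=15 > arr[5]=6
(2, 7): arr[2]=15 > arr[7]=8
(3, 5): arr[3]=9 > arr[5]=6
(3, 7): arr[3]=9 > arr[7]=8
(4, 5): arr[4]=10 > arr[5]=6
(4, 7): arr[4]=10 > arr[7]=8
(6, 7): arr[6]=16 > arr[7]=8

Total inversions: 10

The array has 10 inversion(s): (1,5), (2,3), (2,4), (2,5), (2,7), (3,5), (3,7), (4,5), (4,7), (6,7). Each pair (i,j) satisfies i < j and arr[i] > arr[j].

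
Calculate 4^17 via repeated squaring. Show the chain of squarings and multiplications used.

Computing 4^17 by squaring (build up from 4^1; each line after the first costs one multiplication):

4^1 = 4
4^2 = (4^1)^2 = 4^2 = 16
4^4 = (4^2)^2 = 16^2 = 256
4^8 = (4^4)^2 = 256^2 = 65536
4^16 = (4^8)^2 = 65536^2 = 4294967296
4^17 = 4 * 4^16 = 4 * 4294967296 = 17179869184

Result: 17179869184
Multiplications needed: 5 (5 lines after 4^1)

4^17 = 17179869184. Using exponentiation by squaring, this requires 5 multiplications. The key idea: if the exponent is even, square the half-power; if odd, multiply by the base once.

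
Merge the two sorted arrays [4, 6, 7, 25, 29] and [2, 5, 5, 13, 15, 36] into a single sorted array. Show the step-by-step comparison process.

Merging process:

Compare 4 vs 2: take 2 from right. Merged: [2]
Compare 4 vs 5: take 4 from left. Merged: [2, 4]
Compare 6 vs 5: take 5 from right. Merged: [2, 4, 5]
Compare 6 vs 5: take 5 from right. Merged: [2, 4, 5, 5]
Compare 6 vs 13: take 6 from left. Merged: [2, 4, 5, 5, 6]
Compare 7 vs 13: take 7 from left. Merged: [2, 4, 5, 5, 6, 7]
Compare 25 vs 13: take 13 from right. Merged: [2, 4, 5, 5, 6, 7, 13]
Compare 25 vs 15: take 15 from right. Merged: [2, 4, 5, 5, 6, 7, 13, 15]
Compare 25 vs 36: take 25 from left. Merged: [2, 4, 5, 5, 6, 7, 13, 15, 25]
Compare 29 vs 36: take 29 from left. Merged: [2, 4, 5, 5, 6, 7, 13, 15, 25, 29]
Append remaining from right: [36]. Merged: [2, 4, 5, 5, 6, 7, 13, 15, 25, 29, 36]

Final merged array: [2, 4, 5, 5, 6, 7, 13, 15, 25, 29, 36]
Total comparisons: 10

The merged array is [2, 4, 5, 5, 6, 7, 13, 15, 25, 29, 36], requiring 10 comparisons. The merge step runs in O(n) time where n is the total number of elements.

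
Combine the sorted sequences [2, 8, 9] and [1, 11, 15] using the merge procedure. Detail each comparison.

Merging process:

Compare 2 vs 1: take 1 from right. Merged: [1]
Compare 2 vs 11: take 2 from left. Merged: [1, 2]
Compare 8 vs 11: take 8 from left. Merged: [1, 2, 8]
Compare 9 vs 11: take 9 from left. Merged: [1, 2, 8, 9]
Append remaining from right: [11, 15]. Merged: [1, 2, 8, 9, 11, 15]

Final merged array: [1, 2, 8, 9, 11, 15]
Total comparisons: 4

The merged array is [1, 2, 8, 9, 11, 15], requiring 4 comparisons. The merge step runs in O(n) time where n is the total number of elements.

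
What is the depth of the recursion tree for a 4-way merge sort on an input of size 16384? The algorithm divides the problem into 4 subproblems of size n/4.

For divide and conquer with division factor 4:

Problem sizes at each level:
Level 0: 16384
Level 1: 4096
Level 2: 1024
Level 3: 256
Level 4: 64
Level 5: 16
Level 6: 4
Level 7: 1

The root is level 0 and the size-1 base case is level 7 (the tree spans levels 0 through 7, i.e. 8 levels counting the root), so the depth is the number of divisions: log_4(16384) = 7

The recursion tree depth is log_4(16384) = 7. At each level, the problem size is divided by 4, so it takes 7 divisions to reduce to a base case of size 1. The algorithm makes 4 recursive calls at each level.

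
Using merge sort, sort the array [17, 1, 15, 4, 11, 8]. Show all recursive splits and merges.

Merge sort trace:

Split: [17, 1, 15, 4, 11, 8] -> [17, 1, 15] and [4, 11, 8]
  Split: [17, 1, 15] -> [17] and [1, 15]
    Split: [1, 15] -> [1] and [15]
    Merge: [1] + [15] -> [1, 15]
  Merge: [17] + [1, 15] -> [1, 15, 17]
  Split: [4, 11, 8] -> [4] and [11, 8]
    Split: [11, 8] -> [11] and [8]
    Merge: [11] + [8] -> [8, 11]
  Merge: [4] + [8, 11] -> [4, 8, 11]
Merge: [1, 15, 17] + [4, 8, 11] -> [1, 4, 8, 11, 15, 17]

Final sorted array: [1, 4, 8, 11, 15, 17]

The merge sort proceeds by recursively splitting the array and merging sorted halves.
After all merges, the sorted array is [1, 4, 8, 11, 15, 17].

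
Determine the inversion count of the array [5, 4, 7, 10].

Finding inversions in [5, 4, 7, 10]:

(0, 1): arr[0]=5 > arr[1]=4

Total inversions: 1

The array has 1 inversion(s): (0,1). Each pair (i,j) satisfies i < j and arr[i] > arr[j].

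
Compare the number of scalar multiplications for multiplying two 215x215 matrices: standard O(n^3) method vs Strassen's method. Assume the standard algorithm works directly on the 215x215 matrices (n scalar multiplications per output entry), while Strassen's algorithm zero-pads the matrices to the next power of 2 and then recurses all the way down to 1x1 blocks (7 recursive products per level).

Matrix multiplication for 215x215 matrices:

Strassen's algorithm requires power-of-2 dimensions. Pad 215x215 to 256x256 (next power of 2).

Standard algorithm: 215^3 = 9938375 multiplications
Strassen's algorithm: 7^(log2(256)) = 7^8 = 5764801 multiplications
Savings: 9938375 - 5764801 = 4173574 multiplications

Standard: 9938375 multiplications (215^3). Strassen: 5764801 multiplications (7^8, after padding to 256x256). Strassen reduces 8 recursive multiplications to 7 at each level.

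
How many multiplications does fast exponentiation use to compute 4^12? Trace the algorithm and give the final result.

Computing 4^12 by squaring (build up from 4^1; each line after the first costs one multiplication):

4^1 = 4
4^2 = (4^1)^2 = 4^2 = 16
4^3 = 4 * 4^2 = 4 * 16 = 64
4^6 = (4^3)^2 = 64^2 = 4096
4^12 = (4^6)^2 = 4096^2 = 16777216

Result: 16777216
Multiplications needed: 4 (4 lines after 4^1)

4^12 = 16777216. Using exponentiation by squaring, this requires 4 multiplications. The key idea: if the exponent is even, square the half-power; if odd, multiply by the base once.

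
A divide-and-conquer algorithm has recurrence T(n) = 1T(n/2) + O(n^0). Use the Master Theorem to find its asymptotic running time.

Master Theorem for T(n) = 1T(n/2) + O(n^0):

a = 1, b = 2, c = 0
log_b(a) = log_2(1) = 0.0000

Case 2: c = 0 = log_2(1) = 0.0000
T(n) = O(n^0 log n) = O(log n)

For T(n) = 1T(n/2) + O(n^0): log_2(1) = 0.0000. This is Case 2 of the Master Theorem (c = log_b(a), equal work at all levels), giving O(log n).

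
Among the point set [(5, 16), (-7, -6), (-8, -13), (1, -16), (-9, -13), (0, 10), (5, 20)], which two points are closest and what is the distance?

Computing all pairwise distances among 7 points:

d((5, 16), (-7, -6)) = 25.0599
d((5, 16), (-8, -13)) = 31.7805
d((5, 16), (1, -16)) = 32.249
d((5, 16), (-9, -13)) = 32.2025
d((5, 16), (0, 10)) = 7.8102
d((5, 16), (5, 20)) = 4.0
d((-7, -6), (-8, -13)) = 7.0711
d((-7, -6), (1, -16)) = 12.8062
d((-7, -6), (-9, -13)) = 7.2801
d((-7, -6), (0, 10)) = 17.4642
d((-7, -6), (5, 20)) = 28.6356
d((-8, -13), (1, -16)) = 9.4868
d((-8, -13), (-9, -13)) = 1.0 <-- minimum
d((-8, -13), (0, 10)) = 24.3516
d((-8, -13), (5, 20)) = 35.4683
d((1, -16), (-9, -13)) = 10.4403
d((1, -16), (0, 10)) = 26.0192
d((1, -16), (5, 20)) = 36.2215
d((-9, -13), (0, 10)) = 24.6982
d((-9, -13), (5, 20)) = 35.8469
d((0, 10), (5, 20)) = 11.1803

Closest pair: (-8, -13) and (-9, -13) with distance 1.0

The closest pair is (-8, -13) and (-9, -13) with Euclidean distance 1.0. For 7 points, brute-force pairwise comparison is shown above. For large n, the divide-and-conquer algorithm (sort by x, recurse on halves, check the dividing strip) achieves O(n log n).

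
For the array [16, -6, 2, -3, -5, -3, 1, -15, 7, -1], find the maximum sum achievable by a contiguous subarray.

Using Kadane's algorithm on [16, -6, 2, -3, -5, -3, 1, -15, 7, -1]:

Scanning through the array:
Position 1 (value -6): max_ending_here = 10, max_so_far = 16
Position 2 (value 2): max_ending_here = 12, max_so_far = 16
Position 3 (value -3): max_ending_here = 9, max_so_far = 16
Position 4 (value -5): max_ending_here = 4, max_so_far = 16
Position 5 (value -3): max_ending_here = 1, max_so_far = 16
Position 6 (value 1): max_ending_here = 2, max_so_far = 16
Position 7 (value -15): max_ending_here = -13, max_so_far = 16
Position 8 (value 7): max_ending_here = 7, max_so_far = 16
Position 9 (value -1): max_ending_here = 6, max_so_far = 16

Maximum subarray: [16]
Maximum sum: 16

The maximum subarray is [16] with sum 16. This subarray runs from index 0 to index 0.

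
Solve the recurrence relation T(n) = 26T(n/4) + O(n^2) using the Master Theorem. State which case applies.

Master Theorem for T(n) = 26T(n/4) + O(n^2):

a = 26, b = 4, c = 2
log_b(a) = log_4(26) = 2.3502

Case 1: c = 2 < log_4(26) = 2.3502
T(n) = O(n^(log_4 26))

For T(n) = 26T(n/4) + O(n^2): log_4(26) = 2.3502. This is Case 1 of the Master Theorem (c < log_b(a), work dominated by leaves), giving O(n^(log_4 26)).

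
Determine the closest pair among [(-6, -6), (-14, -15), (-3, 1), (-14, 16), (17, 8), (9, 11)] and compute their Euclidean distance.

Computing all pairwise distances among 6 points:

d((-6, -6), (-14, -15)) = 12.0416
d((-6, -6), (-3, 1)) = 7.6158 <-- minimum
d((-6, -6), (-14, 16)) = 23.4094
d((-6, -6), (17, 8)) = 26.9258
d((-6, -6), (9, 11)) = 22.6716
d((-14, -15), (-3, 1)) = 19.4165
d((-14, -15), (-14, 16)) = 31.0
d((-14, -15), (17, 8)) = 38.6005
d((-14, -15), (9, 11)) = 34.7131
d((-3, 1), (-14, 16)) = 18.6011
d((-3, 1), (17, 8)) = 21.1896
d((-3, 1), (9, 11)) = 15.6205
d((-14, 16), (17, 8)) = 32.0156
d((-14, 16), (9, 11)) = 23.5372
d((17, 8), (9, 11)) = 8.544

Closest pair: (-6, -6) and (-3, 1) with distance 7.6158

The closest pair is (-6, -6) and (-3, 1) with Euclidean distance 7.6158. For 6 points, brute-force pairwise comparison is shown above. For large n, the divide-and-conquer algorithm (sort by x, recurse on halves, check the dividing strip) achieves O(n log n).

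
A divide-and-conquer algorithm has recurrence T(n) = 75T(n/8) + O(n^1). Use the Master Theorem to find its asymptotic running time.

Master Theorem for T(n) = 75T(n/8) + O(n^1):

a = 75, b = 8, c = 1
log_b(a) = log_8(75) = 2.0763

Case 1: c = 1 < log_8(75) = 2.0763
T(n) = O(n^(log_8 75))

For T(n) = 75T(n/8) + O(n^1): log_8(75) = 2.0763. This is Case 1 of the Master Theorem (c < log_b(a), work dominated by leaves), giving O(n^(log_8 75)).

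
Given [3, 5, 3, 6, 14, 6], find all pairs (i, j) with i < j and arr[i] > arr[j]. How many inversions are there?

Finding inversions in [3, 5, 3, 6, 14, 6]:

(1, 2): arr[1]=5 > arr[2]=3
(4, 5): arr[4]=14 > arr[5]=6

Total inversions: 2

The array has 2 inversion(s): (1,2), (4,5). Each pair (i,j) satisfies i < j and arr[i] > arr[j].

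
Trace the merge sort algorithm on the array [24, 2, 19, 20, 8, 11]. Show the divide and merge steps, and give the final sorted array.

Merge sort trace:

Split: [24, 2, 19, 20, 8, 11] -> [24, 2, 19] and [20, 8, 11]
  Split: [24, 2, 19] -> [24] and [2, 19]
    Split: [2, 19] -> [2] and [19]
    Merge: [2] + [19] -> [2, 19]
  Merge: [24] + [2, 19] -> [2, 19, 24]
  Split: [20, 8, 11] -> [20] and [8, 11]
    Split: [8, 11] -> [8] and [11]
    Merge: [8] + [11] -> [8, 11]
  Merge: [20] + [8, 11] -> [8, 11, 20]
Merge: [2, 19, 24] + [8, 11, 20] -> [2, 8, 11, 19, 20, 24]

Final sorted array: [2, 8, 11, 19, 20, 24]

The merge sort proceeds by recursively splitting the array and merging sorted halves.
After all merges, the sorted array is [2, 8, 11, 19, 20, 24].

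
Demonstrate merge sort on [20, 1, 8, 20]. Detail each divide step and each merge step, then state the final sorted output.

Merge sort trace:

Split: [20, 1, 8, 20] -> [20, 1] and [8, 20]
  Split: [20, 1] -> [20] and [1]
  Merge: [20] + [1] -> [1, 20]
  Split: [8, 20] -> [8] and [20]
  Merge: [8] + [20] -> [8, 20]
Merge: [1, 20] + [8, 20] -> [1, 8, 20, 20]

Final sorted array: [1, 8, 20, 20]

The merge sort proceeds by recursively splitting the array and merging sorted halves.
After all merges, the sorted array is [1, 8, 20, 20].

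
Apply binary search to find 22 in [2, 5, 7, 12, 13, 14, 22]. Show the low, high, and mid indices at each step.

Binary search for 22 in [2, 5, 7, 12, 13, 14, 22]:

lo=0, hi=6, mid=3, arr[mid]=12 -> 12 < 22, search right half
lo=4, hi=6, mid=5, arr[mid]=14 -> 14 < 22, search right half
lo=6, hi=6, mid=6, arr[mid]=22 -> Found target at index 6!

Binary search finds 22 at index 6 after 3 comparisons. The search repeatedly halves the search space by comparing with the middle element.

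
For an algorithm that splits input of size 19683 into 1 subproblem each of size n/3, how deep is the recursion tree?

For divide and conquer with division factor 3:

Problem sizes at each level:
Level 0: 19683
Level 1: 6561
Level 2: 2187
Level 3: 729
Level 4: 243
Level 5: 81
Level 6: 27
Level 7: 9
Level 8: 3
Level 9: 1

The root is level 0 and the size-1 base case is level 9 (the tree spans levels 0 through 9, i.e. 10 levels counting the root), so the depth is the number of divisions: log_3(19683) = 9

The recursion tree depth is log_3(19683) = 9. At each level, the problem size is divided by 3, so it takes 9 divisions to reduce to a base case of size 1. The algorithm makes 1 recursive call at each level.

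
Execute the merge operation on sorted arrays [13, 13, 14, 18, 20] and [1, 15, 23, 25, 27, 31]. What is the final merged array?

Merging process:

Compare 13 vs 1: take 1 from right. Merged: [1]
Compare 13 vs 15: take 13 from left. Merged: [1, 13]
Compare 13 vs 15: take 13 from left. Merged: [1, 13, 13]
Compare 14 vs 15: take 14 from left. Merged: [1, 13, 13, 14]
Compare 18 vs 15: take 15 from right. Merged: [1, 13, 13, 14, 15]
Compare 18 vs 23: take 18 from left. Merged: [1, 13, 13, 14, 15, 18]
Compare 20 vs 23: take 20 from left. Merged: [1, 13, 13, 14, 15, 18, 20]
Append remaining from right: [23, 25, 27, 31]. Merged: [1, 13, 13, 14, 15, 18, 20, 23, 25, 27, 31]

Final merged array: [1, 13, 13, 14, 15, 18, 20, 23, 25, 27, 31]
Total comparisons: 7

The merged array is [1, 13, 13, 14, 15, 18, 20, 23, 25, 27, 31], requiring 7 comparisons. The merge step runs in O(n) time where n is the total number of elements.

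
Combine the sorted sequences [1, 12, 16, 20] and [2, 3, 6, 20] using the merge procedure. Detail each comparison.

Merging process:

Compare 1 vs 2: take 1 from left. Merged: [1]
Compare 12 vs 2: take 2 from right. Merged: [1, 2]
Compare 12 vs 3: take 3 from right. Merged: [1, 2, 3]
Compare 12 vs 6: take 6 from right. Merged: [1, 2, 3, 6]
Compare 12 vs 20: take 12 from left. Merged: [1, 2, 3, 6, 12]
Compare 16 vs 20: take 16 from left. Merged: [1, 2, 3, 6, 12, 16]
Compare 20 vs 20: take 20 from left. Merged: [1, 2, 3, 6, 12, 16, 20]
Append remaining from right: [20]. Merged: [1, 2, 3, 6, 12, 16, 20, 20]

Final merged array: [1, 2, 3, 6, 12, 16, 20, 20]
Total comparisons: 7

The merged array is [1, 2, 3, 6, 12, 16, 20, 20], requiring 7 comparisons. The merge step runs in O(n) time where n is the total number of elements.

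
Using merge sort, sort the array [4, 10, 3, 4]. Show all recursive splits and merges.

Merge sort trace:

Split: [4, 10, 3, 4] -> [4, 10] and [3, 4]
  Split: [4, 10] -> [4] and [10]
  Merge: [4] + [10] -> [4, 10]
  Split: [3, 4] -> [3] and [4]
  Merge: [3] + [4] -> [3, 4]
Merge: [4, 10] + [3, 4] -> [3, 4, 4, 10]

Final sorted array: [3, 4, 4, 10]

The merge sort proceeds by recursively splitting the array and merging sorted halves.
After all merges, the sorted array is [3, 4, 4, 10].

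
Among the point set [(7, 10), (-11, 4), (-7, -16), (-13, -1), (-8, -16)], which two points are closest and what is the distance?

Computing all pairwise distances among 5 points:

d((7, 10), (-11, 4)) = 18.9737
d((7, 10), (-7, -16)) = 29.5296
d((7, 10), (-13, -1)) = 22.8254
d((7, 10), (-8, -16)) = 30.0167
d((-11, 4), (-7, -16)) = 20.3961
d((-11, 4), (-13, -1)) = 5.3852
d((-11, 4), (-8, -16)) = 20.2237
d((-7, -16), (-13, -1)) = 16.1555
d((-7, -16), (-8, -16)) = 1.0 <-- minimum
d((-13, -1), (-8, -16)) = 15.8114

Closest pair: (-7, -16) and (-8, -16) with distance 1.0

The closest pair is (-7, -16) and (-8, -16) with Euclidean distance 1.0. For 5 points, brute-force pairwise comparison is shown above. For large n, the divide-and-conquer algorithm (sort by x, recurse on halves, check the dividing strip) achieves O(n log n).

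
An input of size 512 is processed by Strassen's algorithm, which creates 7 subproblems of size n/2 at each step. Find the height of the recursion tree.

For divide and conquer with division factor 2:

Problem sizes at each level:
Level 0: 512
Level 1: 256
Level 2: 128
Level 3: 64
Level 4: 32
Level 5: 16
Level 6: 8
Level 7: 4
Level 8: 2
Level 9: 1

The root is level 0 and the size-1 base case is level 9 (the tree spans levels 0 through 9, i.e. 10 levels counting the root), so the depth is the number of divisions: log_2(512) = 9

The recursion tree depth is log_2(512) = 9. At each level, the problem size is divided by 2, so it takes 9 divisions to reduce to a base case of size 1. The algorithm makes 7 recursive calls at each level.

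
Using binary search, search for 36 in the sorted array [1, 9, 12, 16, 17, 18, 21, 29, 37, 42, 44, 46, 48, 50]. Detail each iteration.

Binary search for 36 in [1, 9, 12, 16, 17, 18, 21, 29, 37, 42, 44, 46, 48, 50]:

lo=0, hi=13, mid=6, arr[mid]=21 -> 21 < 36, search right half
lo=7, hi=13, mid=10, arr[mid]=44 -> 44 > 36, search left half
lo=7, hi=9, mid=8, arr[mid]=37 -> 37 > 36, search left half
lo=7, hi=7, mid=7, arr[mid]=29 -> 29 < 36, search right half
lo=8 > hi=7, target 36 not found

Binary search determines that 36 is not in the array after 4 comparisons. The search space was exhausted without finding the target.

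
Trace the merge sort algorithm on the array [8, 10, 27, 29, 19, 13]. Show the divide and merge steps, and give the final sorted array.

Merge sort trace:

Split: [8, 10, 27, 29, 19, 13] -> [8, 10, 27] and [29, 19, 13]
  Split: [8, 10, 27] -> [8] and [10, 27]
    Split: [10, 27] -> [10] and [27]
    Merge: [10] + [27] -> [10, 27]
  Merge: [8] + [10, 27] -> [8, 10, 27]
  Split: [29, 19, 13] -> [29] and [19, 13]
    Split: [19, 13] -> [19] and [13]
    Merge: [19] + [13] -> [13, 19]
  Merge: [29] + [13, 19] -> [13, 19, 29]
Merge: [8, 10, 27] + [13, 19, 29] -> [8, 10, 13, 19, 27, 29]

Final sorted array: [8, 10, 13, 19, 27, 29]

The merge sort proceeds by recursively splitting the array and merging sorted halves.
After all merges, the sorted array is [8, 10, 13, 19, 27, 29].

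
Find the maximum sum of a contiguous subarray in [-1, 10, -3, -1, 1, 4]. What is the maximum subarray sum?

Using Kadane's algorithm on [-1, 10, -3, -1, 1, 4]:

Scanning through the array:
Position 1 (value 10): max_ending_here = 10, max_so_far = 10
Position 2 (value -3): max_ending_here = 7, max_so_far = 10
Position 3 (value -1): max_ending_here = 6, max_so_far = 10
Position 4 (value 1): max_ending_here = 7, max_so_far = 10
Position 5 (value 4): max_ending_here = 11, max_so_far = 11

Maximum subarray: [10, -3, -1, 1, 4]
Maximum sum: 11

The maximum subarray is [10, -3, -1, 1, 4] with sum 11. This subarray runs from index 1 to index 5.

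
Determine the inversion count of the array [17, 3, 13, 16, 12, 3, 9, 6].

Finding inversions in [17, 3, 13, 16, 12, 3, 9, 6]:

(0, 1): arr[0]=17 > arr[1]=3
(0, 2): arr[0]=17 > arr[2]=13
(0, 3): arr[0]=17 > arr[3]=16
(0, 4): arr[0]=17 > arr[4]=12
(0, 5): arr[0]=17 > arr[5]=3
(0, 6): arr[0]=17 > arr[6]=9
(0, 7): arr[0]=17 > arr[7]=6
(2, 4): arr[2]=13 > arr[4]=12
(2, 5): arr[2]=13 > arr[5]=3
(2, 6): arr[2]=13 > arr[6]=9
(2, 7): arr[2]=13 > arr[7]=6
(3, 4): arr[3]=16 > arr[4]=12
(3, 5): arr[3]=16 > arr[5]=3
(3, 6): arr[3]=16 > arr[6]=9
(3, 7): arr[3]=16 > arr[7]=6
(4, 5): arr[4]=12 > arr[5]=3
(4, 6): arr[4]=12 > arr[6]=9
(4, 7): arr[4]=12 > arr[7]=6
(6, 7): arr[6]=9 > arr[7]=6

Total inversions: 19

The array has 19 inversion(s): (0,1), (0,2), (0,3), (0,4), (0,5), (0,6), (0,7), (2,4), (2,5), (2,6), (2,7), (3,4), (3,5), (3,6), (3,7), (4,5), (4,6), (4,7), (6,7). Each pair (i,j) satisfies i < j and arr[i] > arr[j].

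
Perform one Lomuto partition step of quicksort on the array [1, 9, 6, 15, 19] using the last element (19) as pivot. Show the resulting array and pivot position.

Lomuto partition with pivot = 19:

Initial array: [1, 9, 6, 15, 19]

arr[0]=1 <= 19: swap with position 0, array becomes [1, 9, 6, 15, 19]
arr[1]=9 <= 19: swap with position 1, array becomes [1, 9, 6, 15, 19]
arr[2]=6 <= 19: swap with position 2, array becomes [1, 9, 6, 15, 19]
arr[3]=15 <= 19: swap with position 3, array becomes [1, 9, 6, 15, 19]

Place pivot at position 4: [1, 9, 6, 15, 19]
Pivot position: 4

After partitioning with pivot 19, the array becomes [1, 9, 6, 15, 19]. The pivot is placed at index 4. All elements to the left of the pivot are <= 19, and all elements to the right are > 19.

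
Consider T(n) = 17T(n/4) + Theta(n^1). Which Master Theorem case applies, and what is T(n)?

Master Theorem for T(n) = 17T(n/4) + O(n^1):

a = 17, b = 4, c = 1
log_b(a) = log_4(17) = 2.0437

Case 1: c = 1 < log_4(17) = 2.0437
T(n) = O(n^(log_4 17))

For T(n) = 17T(n/4) + O(n^1): log_4(17) = 2.0437. This is Case 1 of the Master Theorem (c < log_b(a), work dominated by leaves), giving O(n^(log_4 17)).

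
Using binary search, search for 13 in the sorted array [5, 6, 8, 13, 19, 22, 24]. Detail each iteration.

Binary search for 13 in [5, 6, 8, 13, 19, 22, 24]:

lo=0, hi=6, mid=3, arr[mid]=13 -> Found target at index 3!

Binary search finds 13 at index 3 after 1 comparisons. The search repeatedly halves the search space by comparing with the middle element.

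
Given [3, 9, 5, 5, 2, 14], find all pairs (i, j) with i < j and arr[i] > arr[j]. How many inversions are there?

Finding inversions in [3, 9, 5, 5, 2, 14]:

(0, 4): arr[0]=3 > arr[4]=2
(1, 2): arr[1]=9 > arr[2]=5
(1, 3): arr[1]=9 > arr[3]=5
(1, 4): arr[1]=9 > arr[4]=2
(2, 4): arr[2]=5 > arr[4]=2
(3, 4): arr[3]=5 > arr[4]=2

Total inversions: 6

The array has 6 inversion(s): (0,4), (1,2), (1,3), (1,4), (2,4), (3,4). Each pair (i,j) satisfies i < j and arr[i] > arr[j].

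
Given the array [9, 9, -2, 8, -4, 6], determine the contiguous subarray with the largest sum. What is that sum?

Using Kadane's algorithm on [9, 9, -2, 8, -4, 6]:

Scanning through the array:
Position 1 (value 9): max_ending_here = 18, max_so_far = 18
Position 2 (value -2): max_ending_here = 16, max_so_far = 18
Position 3 (value 8): max_ending_here = 24, max_so_far = 24
Position 4 (value -4): max_ending_here = 20, max_so_far = 24
Position 5 (value 6): max_ending_here = 26, max_so_far = 26

Maximum subarray: [9, 9, -2, 8, -4, 6]
Maximum sum: 26

The maximum subarray is [9, 9, -2, 8, -4, 6] with sum 26. This subarray runs from index 0 to index 5.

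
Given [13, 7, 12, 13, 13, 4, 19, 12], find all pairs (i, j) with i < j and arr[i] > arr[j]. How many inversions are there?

Finding inversions in [13, 7, 12, 13, 13, 4, 19, 12]:

(0, 1): arr[0]=13 > arr[1]=7
(0, 2): arr[0]=13 > arr[2]=12
(0, 5): arr[0]=13 > arr[5]=4
(0, 7): arr[0]=13 > arr[7]=12
(1, 5): arr[1]=7 > arr[5]=4
(2, 5): arr[2]=12 > arr[5]=4
(3, 5): arr[3]=13 > arr[5]=4
(3, 7): arr[3]=13 > arr[7]=12
(4, 5): arr[4]=13 > arr[5]=4
(4, 7): arr[4]=13 > arr[7]=12
(6, 7): arr[6]=19 > arr[7]=12

Total inversions: 11

The array has 11 inversion(s): (0,1), (0,2), (0,5), (0,7), (1,5), (2,5), (3,5), (3,7), (4,5), (4,7), (6,7). Each pair (i,j) satisfies i < j and arr[i] > arr[j].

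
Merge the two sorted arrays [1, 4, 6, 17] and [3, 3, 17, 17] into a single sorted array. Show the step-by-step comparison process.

Merging process:

Compare 1 vs 3: take 1 from left. Merged: [1]
Compare 4 vs 3: take 3 from right. Merged: [1, 3]
Compare 4 vs 3: take 3 from right. Merged: [1, 3, 3]
Compare 4 vs 17: take 4 from left. Merged: [1, 3, 3, 4]
Compare 6 vs 17: take 6 from left. Merged: [1, 3, 3, 4, 6]
Compare 17 vs 17: take 17 from left. Merged: [1, 3, 3, 4, 6, 17]
Append remaining from right: [17, 17]. Merged: [1, 3, 3, 4, 6, 17, 17, 17]

Final merged array: [1, 3, 3, 4, 6, 17, 17, 17]
Total comparisons: 6

The merged array is [1, 3, 3, 4, 6, 17, 17, 17], requiring 6 comparisons. The merge step runs in O(n) time where n is the total number of elements.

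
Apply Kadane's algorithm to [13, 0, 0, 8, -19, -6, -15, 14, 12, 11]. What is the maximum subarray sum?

Using Kadane's algorithm on [13, 0, 0, 8, -19, -6, -15, 14, 12, 11]:

Scanning through the array:
Position 1 (value 0): max_ending_here = 13, max_so_far = 13
Position 2 (value 0): max_ending_here = 13, max_so_far = 13
Position 3 (value 8): max_ending_here = 21, max_so_far = 21
Position 4 (value -19): max_ending_here = 2, max_so_far = 21
Position 5 (value -6): max_ending_here = -4, max_so_far = 21
Position 6 (value -15): max_ending_here = -15, max_so_far = 21
Position 7 (value 14): max_ending_here = 14, max_so_far = 21
Position 8 (value 12): max_ending_here = 26, max_so_far = 26
Position 9 (value 11): max_ending_here = 37, max_so_far = 37

Maximum subarray: [14, 12, 11]
Maximum sum: 37

The maximum subarray is [14, 12, 11] with sum 37. This subarray runs from index 7 to index 9.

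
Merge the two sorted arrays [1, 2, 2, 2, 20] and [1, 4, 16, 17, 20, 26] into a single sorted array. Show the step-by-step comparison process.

Merging process:

Compare 1 vs 1: take 1 from left. Merged: [1]
Compare 2 vs 1: take 1 from right. Merged: [1, 1]
Compare 2 vs 4: take 2 from left. Merged: [1, 1, 2]
Compare 2 vs 4: take 2 from left. Merged: [1, 1, 2, 2]
Compare 2 vs 4: take 2 from left. Merged: [1, 1, 2, 2, 2]
Compare 20 vs 4: take 4 from right. Merged: [1, 1, 2, 2, 2, 4]
Compare 20 vs 16: take 16 from right. Merged: [1, 1, 2, 2, 2, 4, 16]
Compare 20 vs 17: take 17 from right. Merged: [1, 1, 2, 2, 2, 4, 16, 17]
Compare 20 vs 20: take 20 from left. Merged: [1, 1, 2, 2, 2, 4, 16, 17, 20]
Append remaining from right: [20, 26]. Merged: [1, 1, 2, 2, 2, 4, 16, 17, 20, 20, 26]

Final merged array: [1, 1, 2, 2, 2, 4, 16, 17, 20, 20, 26]
Total comparisons: 9

The merged array is [1, 1, 2, 2, 2, 4, 16, 17, 20, 20, 26], requiring 9 comparisons. The merge step runs in O(n) time where n is the total number of elements.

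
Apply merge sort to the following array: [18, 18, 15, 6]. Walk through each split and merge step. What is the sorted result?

Merge sort trace:

Split: [18, 18, 15, 6] -> [18, 18] and [15, 6]
  Split: [18, 18] -> [18] and [18]
  Merge: [18] + [18] -> [18, 18]
  Split: [15, 6] -> [15] and [6]
  Merge: [15] + [6] -> [6, 15]
Merge: [18, 18] + [6, 15] -> [6, 15, 18, 18]

Final sorted array: [6, 15, 18, 18]

The merge sort proceeds by recursively splitting the array and merging sorted halves.
After all merges, the sorted array is [6, 15, 18, 18].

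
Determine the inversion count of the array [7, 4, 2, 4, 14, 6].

Finding inversions in [7, 4, 2, 4, 14, 6]:

(0, 1): arr[0]=7 > arr[1]=4
(0, 2): arr[0]=7 > arr[2]=2
(0, 3): arr[0]=7 > arr[3]=4
(0, 5): arr[0]=7 > arr[5]=6
(1, 2): arr[1]=4 > arr[2]=2
(4, 5): arr[4]=14 > arr[5]=6

Total inversions: 6

The array has 6 inversion(s): (0,1), (0,2), (0,3), (0,5), (1,2), (4,5). Each pair (i,j) satisfies i < j and arr[i] > arr[j].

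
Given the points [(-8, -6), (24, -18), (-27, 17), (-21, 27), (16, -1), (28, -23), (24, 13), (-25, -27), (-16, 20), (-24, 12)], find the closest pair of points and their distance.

Computing all pairwise distances among 10 points:

d((-8, -6), (24, -18)) = 34.176
d((-8, -6), (-27, 17)) = 29.8329
d((-8, -6), (-21, 27)) = 35.4683
d((-8, -6), (16, -1)) = 24.5153
d((-8, -6), (28, -23)) = 39.8121
d((-8, -6), (24, 13)) = 37.2156
d((-8, -6), (-25, -27)) = 27.0185
d((-8, -6), (-16, 20)) = 27.2029
d((-8, -6), (-24, 12)) = 24.0832
d((24, -18), (-27, 17)) = 61.8547
d((24, -18), (-21, 27)) = 63.6396
d((24, -18), (16, -1)) = 18.7883
d((24, -18), (28, -23)) = 6.4031
d((24, -18), (24, 13)) = 31.0
d((24, -18), (-25, -27)) = 49.8197
d((24, -18), (-16, 20)) = 55.1725
d((24, -18), (-24, 12)) = 56.6039
d((-27, 17), (-21, 27)) = 11.6619
d((-27, 17), (16, -1)) = 46.6154
d((-27, 17), (28, -23)) = 68.0074
d((-27, 17), (24, 13)) = 51.1566
d((-27, 17), (-25, -27)) = 44.0454
d((-27, 17), (-16, 20)) = 11.4018
d((-27, 17), (-24, 12)) = 5.831 <-- minimum
d((-21, 27), (16, -1)) = 46.4004
d((-21, 27), (28, -23)) = 70.0071
d((-21, 27), (24, 13)) = 47.1275
d((-21, 27), (-25, -27)) = 54.1479
d((-21, 27), (-16, 20)) = 8.6023
d((-21, 27), (-24, 12)) = 15.2971
d((16, -1), (28, -23)) = 25.0599
d((16, -1), (24, 13)) = 16.1245
d((16, -1), (-25, -27)) = 48.5489
d((16, -1), (-16, 20)) = 38.2753
d((16, -1), (-24, 12)) = 42.0595
d((28, -23), (24, 13)) = 36.2215
d((28, -23), (-25, -27)) = 53.1507
d((28, -23), (-16, 20)) = 61.5224
d((28, -23), (-24, 12)) = 62.6817
d((24, 13), (-25, -27)) = 63.2535
d((24, 13), (-16, 20)) = 40.6079
d((24, 13), (-24, 12)) = 48.0104
d((-25, -27), (-16, 20)) = 47.8539
d((-25, -27), (-24, 12)) = 39.0128
d((-16, 20), (-24, 12)) = 11.3137

Closest pair: (-27, 17) and (-24, 12) with distance 5.831

The closest pair is (-27, 17) and (-24, 12) with Euclidean distance 5.831. For 10 points, brute-force pairwise comparison is shown above. For large n, the divide-and-conquer algorithm (sort by x, recurse on halves, check the dividing strip) achieves O(n log n).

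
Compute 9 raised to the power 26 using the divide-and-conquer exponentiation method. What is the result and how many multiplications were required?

Computing 9^26 by squaring (build up from 9^1; each line after the first costs one multiplication):

9^1 = 9
9^2 = (9^1)^2 = 9^2 = 81
9^3 = 9 * 9^2 = 9 * 81 = 729
9^6 = (9^3)^2 = 729^2 = 531441
9^12 = (9^6)^2 = 531441^2 = 282429536481
9^13 = 9 * 9^12 = 9 * 282429536481 = 2541865828329
9^26 = (9^13)^2 = 2541865828329^2 = 6461081889226673298932241

Result: 6461081889226673298932241
Multiplications needed: 6 (6 lines after 9^1)

9^26 = 6461081889226673298932241. Using exponentiation by squaring, this requires 6 multiplications. The key idea: if the exponent is even, square the half-power; if odd, multiply by the base once.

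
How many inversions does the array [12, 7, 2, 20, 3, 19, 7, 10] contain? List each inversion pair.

Finding inversions in [12, 7, 2, 20, 3, 19, 7, 10]:

(0, 1): arr[0]=12 > arr[1]=7
(0, 2): arr[0]=12 > arr[2]=2
(0, 4): arr[0]=12 > arr[4]=3
(0, 6): arr[0]=12 > arr[6]=7
(0, 7): arr[0]=12 > arr[7]=10
(1, 2): arr[1]=7 > arr[2]=2
(1, 4): arr[1]=7 > arr[4]=3
(3, 4): arr[3]=20 > arr[4]=3
(3, 5): arr[3]=20 > arr[5]=19
(3, 6): arr[3]=20 > arr[6]=7
(3, 7): arr[3]=20 > arr[7]=10
(5, 6): arr[5]=19 > arr[6]=7
(5, 7): arr[5]=19 > arr[7]=10

Total inversions: 13

The array has 13 inversion(s): (0,1), (0,2), (0,4), (0,6), (0,7), (1,2), (1,4), (3,4), (3,5), (3,6), (3,7), (5,6), (5,7). Each pair (i,j) satisfies i < j and arr[i] > arr[j].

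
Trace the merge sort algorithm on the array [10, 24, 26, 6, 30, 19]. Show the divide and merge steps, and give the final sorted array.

Merge sort trace:

Split: [10, 24, 26, 6, 30, 19] -> [10, 24, 26] and [6, 30, 19]
  Split: [10, 24, 26] -> [10] and [24, 26]
    Split: [24, 26] -> [24] and [26]
    Merge: [24] + [26] -> [24, 26]
  Merge: [10] + [24, 26] -> [10, 24, 26]
  Split: [6, 30, 19] -> [6] and [30, 19]
    Split: [30, 19] -> [30] and [19]
    Merge: [30] + [19] -> [19, 30]
  Merge: [6] + [19, 30] -> [6, 19, 30]
Merge: [10, 24, 26] + [6, 19, 30] -> [6, 10, 19, 24, 26, 30]

Final sorted array: [6, 10, 19, 24, 26, 30]

The merge sort proceeds by recursively splitting the array and merging sorted halves.
After all merges, the sorted array is [6, 10, 19, 24, 26, 30].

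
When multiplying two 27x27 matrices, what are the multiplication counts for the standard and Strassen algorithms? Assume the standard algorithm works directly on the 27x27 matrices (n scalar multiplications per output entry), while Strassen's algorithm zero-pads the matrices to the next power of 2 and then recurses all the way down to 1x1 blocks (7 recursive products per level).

Matrix multiplication for 27x27 matrices:

Strassen's algorithm requires power-of-2 dimensions. Pad 27x27 to 32x32 (next power of 2).

Standard algorithm: 27^3 = 19683 multiplications
Strassen's algorithm: 7^(log2(32)) = 7^5 = 16807 multiplications
Savings: 19683 - 16807 = 2876 multiplications

Standard: 19683 multiplications (27^3). Strassen: 16807 multiplications (7^5, after padding to 32x32). Strassen reduces 8 recursive multiplications to 7 at each level.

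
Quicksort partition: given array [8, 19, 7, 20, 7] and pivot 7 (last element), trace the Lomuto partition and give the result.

Lomuto partition with pivot = 7:

Initial array: [8, 19, 7, 20, 7]

arr[0]=8 > 7: no swap
arr[1]=19 > 7: no swap
arr[2]=7 <= 7: swap with position 0, array becomes [7, 19, 8, 20, 7]
arr[3]=20 > 7: no swap

Place pivot at position 1: [7, 7, 8, 20, 19]
Pivot position: 1

After partitioning with pivot 7, the array becomes [7, 7, 8, 20, 19]. The pivot is placed at index 1. All elements to the left of the pivot are <= 7, and all elements to the right are > 7.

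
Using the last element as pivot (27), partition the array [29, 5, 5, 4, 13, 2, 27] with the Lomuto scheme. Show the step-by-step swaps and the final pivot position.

Lomuto partition with pivot = 27:

Initial array: [29, 5, 5, 4, 13, 2, 27]

arr[0]=29 > 27: no swap
arr[1]=5 <= 27: swap with position 0, array becomes [5, 29, 5, 4, 13, 2, 27]
arr[2]=5 <= 27: swap with position 1, array becomes [5, 5, 29, 4, 13, 2, 27]
arr[3]=4 <= 27: swap with position 2, array becomes [5, 5, 4, 29, 13, 2, 27]
arr[4]=13 <= 27: swap with position 3, array becomes [5, 5, 4, 13, 29, 2, 27]
arr[5]=2 <= 27: swap with position 4, array becomes [5, 5, 4, 13, 2, 29, 27]

Place pivot at position 5: [5, 5, 4, 13, 2, 27, 29]
Pivot position: 5

After partitioning with pivot 27, the array becomes [5, 5, 4, 13, 2, 27, 29]. The pivot is placed at index 5. All elements to the left of the pivot are <= 27, and all elements to the right are > 27.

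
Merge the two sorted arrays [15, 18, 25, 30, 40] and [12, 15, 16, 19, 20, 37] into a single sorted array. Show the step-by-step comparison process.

Merging process:

Compare 15 vs 12: take 12 from right. Merged: [12]
Compare 15 vs 15: take 15 from left. Merged: [12, 15]
Compare 18 vs 15: take 15 from right. Merged: [12, 15, 15]
Compare 18 vs 16: take 16 from right. Merged: [12, 15, 15, 16]
Compare 18 vs 19: take 18 from left. Merged: [12, 15, 15, 16, 18]
Compare 25 vs 19: take 19 from right. Merged: [12, 15, 15, 16, 18, 19]
Compare 25 vs 20: take 20 from right. Merged: [12, 15, 15, 16, 18, 19, 20]
Compare 25 vs 37: take 25 from left. Merged: [12, 15, 15, 16, 18, 19, 20, 25]
Compare 30 vs 37: take 30 from left. Merged: [12, 15, 15, 16, 18, 19, 20, 25, 30]
Compare 40 vs 37: take 37 from right. Merged: [12, 15, 15, 16, 18, 19, 20, 25, 30, 37]
Append remaining from left: [40]. Merged: [12, 15, 15, 16, 18, 19, 20, 25, 30, 37, 40]

Final merged array: [12, 15, 15, 16, 18, 19, 20, 25, 30, 37, 40]
Total comparisons: 10

The merged array is [12, 15, 15, 16, 18, 19, 20, 25, 30, 37, 40], requiring 10 comparisons. The merge step runs in O(n) time where n is the total number of elements.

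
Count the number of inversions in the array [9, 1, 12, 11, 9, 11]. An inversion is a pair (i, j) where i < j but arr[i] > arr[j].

Finding inversions in [9, 1, 12, 11, 9, 11]:

(0, 1): arr[0]=9 > arr[1]=1
(2, 3): arr[2]=12 > arr[3]=11
(2, 4): arr[2]=12 > arr[4]=9
(2, 5): arr[2]=12 > arr[5]=11
(3, 4): arr[3]=11 > arr[4]=9

Total inversions: 5

The array has 5 inversion(s): (0,1), (2,3), (2,4), (2,5), (3,4). Each pair (i,j) satisfies i < j and arr[i] > arr[j].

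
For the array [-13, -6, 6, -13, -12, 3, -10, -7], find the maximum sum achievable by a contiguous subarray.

Using Kadane's algorithm on [-13, -6, 6, -13, -12, 3, -10, -7]:

Scanning through the array:
Position 1 (value -6): max_ending_here = -6, max_so_far = -6
Position 2 (value 6): max_ending_here = 6, max_so_far = 6
Position 3 (value -13): max_ending_here = -7, max_so_far = 6
Position 4 (value -12): max_ending_here = -12, max_so_far = 6
Position 5 (value 3): max_ending_here = 3, max_so_far = 6
Position 6 (value -10): max_ending_here = -7, max_so_far = 6
Position 7 (value -7): max_ending_here = -7, max_so_far = 6

Maximum subarray: [6]
Maximum sum: 6

The maximum subarray is [6] with sum 6. This subarray runs from index 2 to index 2.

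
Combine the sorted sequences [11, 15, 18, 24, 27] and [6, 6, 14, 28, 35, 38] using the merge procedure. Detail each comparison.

Merging process:

Compare 11 vs 6: take 6 from right. Merged: [6]
Compare 11 vs 6: take 6 from right. Merged: [6, 6]
Compare 11 vs 14: take 11 from left. Merged: [6, 6, 11]
Compare 15 vs 14: take 14 from right. Merged: [6, 6, 11, 14]
Compare 15 vs 28: take 15 from left. Merged: [6, 6, 11, 14, 15]
Compare 18 vs 28: take 18 from left. Merged: [6, 6, 11, 14, 15, 18]
Compare 24 vs 28: take 24 from left. Merged: [6, 6, 11, 14, 15, 18, 24]
Compare 27 vs 28: take 27 from left. Merged: [6, 6, 11, 14, 15, 18, 24, 27]
Append remaining from right: [28, 35, 38]. Merged: [6, 6, 11, 14, 15, 18, 24, 27, 28, 35, 38]

Final merged array: [6, 6, 11, 14, 15, 18, 24, 27, 28, 35, 38]
Total comparisons: 8

The merged array is [6, 6, 11, 14, 15, 18, 24, 27, 28, 35, 38], requiring 8 comparisons. The merge step runs in O(n) time where n is the total number of elements.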